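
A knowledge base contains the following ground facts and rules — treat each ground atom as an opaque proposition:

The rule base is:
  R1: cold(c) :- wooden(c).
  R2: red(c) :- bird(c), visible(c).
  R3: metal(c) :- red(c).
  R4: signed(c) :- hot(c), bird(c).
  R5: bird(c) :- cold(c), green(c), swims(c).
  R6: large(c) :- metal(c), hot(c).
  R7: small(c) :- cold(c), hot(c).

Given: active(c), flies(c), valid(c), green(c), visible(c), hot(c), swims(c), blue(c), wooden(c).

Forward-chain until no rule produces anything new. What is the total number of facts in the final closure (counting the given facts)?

16

Round 1 — R1, derive cold(c).
Round 2 — R5, R7, derive bird(c), small(c).
Round 3 — R2, R4, derive red(c), signed(c).
Round 4 — R3, derive metal(c).
Round 5 — R6, derive large(c).
Closure: {active(c), bird(c), blue(c), cold(c), flies(c), green(c), hot(c), large(c), metal(c), red(c), signed(c), small(c), swims(c), valid(c), visible(c), wooden(c)} — 16 facts.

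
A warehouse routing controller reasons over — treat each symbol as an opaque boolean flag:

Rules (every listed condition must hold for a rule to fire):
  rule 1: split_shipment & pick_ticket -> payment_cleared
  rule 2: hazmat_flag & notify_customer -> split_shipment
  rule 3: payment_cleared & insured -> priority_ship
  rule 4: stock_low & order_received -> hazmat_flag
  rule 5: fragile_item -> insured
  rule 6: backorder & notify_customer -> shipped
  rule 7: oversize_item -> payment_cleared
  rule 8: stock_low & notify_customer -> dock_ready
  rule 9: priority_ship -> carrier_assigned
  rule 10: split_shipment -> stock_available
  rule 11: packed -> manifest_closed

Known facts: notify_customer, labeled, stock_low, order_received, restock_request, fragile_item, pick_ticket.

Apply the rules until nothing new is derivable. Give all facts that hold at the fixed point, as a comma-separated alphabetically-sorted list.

Round 1: rule 4 [stock_low & order_received -> hazmat_flag]; rule 5 [fragile_item -> insured]; rule 8 [stock_low & notify_customer -> dock_ready]. New: hazmat_flag, insured, dock_ready.
Round 2: rule 2 [hazmat_flag & notify_customer -> split_shipment]. New: split_shipment.
Round 3: rule 1 [split_shipment & pick_ticket -> payment_cleared]; rule 10 [split_shipment -> stock_available]. New: payment_cleared, stock_available.
Round 4: rule 3 [payment_cleared & insured -> priority_ship]. New: priority_ship.
Round 5: rule 9 [priority_ship -> carrier_assigned]. New: carrier_assigned.

carrier_assigned, dock_ready, fragile_item, hazmat_flag, insured, labeled, notify_customer, order_received, payment_cleared, pick_ticket, priority_ship, restock_request, split_shipment, stock_available, stock_low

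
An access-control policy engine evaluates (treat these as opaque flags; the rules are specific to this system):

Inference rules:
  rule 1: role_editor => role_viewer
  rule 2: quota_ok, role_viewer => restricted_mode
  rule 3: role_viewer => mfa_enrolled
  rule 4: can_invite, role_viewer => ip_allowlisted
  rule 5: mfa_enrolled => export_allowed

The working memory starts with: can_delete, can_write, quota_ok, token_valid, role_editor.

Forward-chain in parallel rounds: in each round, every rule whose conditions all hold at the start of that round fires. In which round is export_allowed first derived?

3

Round 1 fires rule 1, giving role_viewer.
Round 2 fires rule 2, rule 3, giving restricted_mode, mfa_enrolled.
Round 3 fires rule 5, giving export_allowed.
export_allowed first appears in round 3.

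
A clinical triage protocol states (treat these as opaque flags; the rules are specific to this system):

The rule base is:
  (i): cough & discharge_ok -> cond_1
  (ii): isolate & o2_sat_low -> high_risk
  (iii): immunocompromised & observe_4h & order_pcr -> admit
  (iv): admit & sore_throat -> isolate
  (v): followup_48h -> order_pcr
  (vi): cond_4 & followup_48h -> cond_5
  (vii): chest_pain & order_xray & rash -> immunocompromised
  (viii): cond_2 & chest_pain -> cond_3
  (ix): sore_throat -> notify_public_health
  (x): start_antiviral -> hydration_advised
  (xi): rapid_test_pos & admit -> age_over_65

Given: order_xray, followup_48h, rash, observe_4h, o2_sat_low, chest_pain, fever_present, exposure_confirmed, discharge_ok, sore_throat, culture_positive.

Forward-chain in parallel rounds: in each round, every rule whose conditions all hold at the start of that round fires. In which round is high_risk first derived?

4

Round 1: (v) [followup_48h -> order_pcr]; (vii) [chest_pain & order_xray & rash -> immunocompromised]; (ix) [sore_throat -> notify_public_health]. Adds order_pcr, immunocompromised, notify_public_health.
Round 2: (iii) [immunocompromised & observe_4h & order_pcr -> admit]. Adds admit.
Round 3: (iv) [admit & sore_throat -> isolate]. Adds isolate.
Round 4: (ii) [isolate & o2_sat_low -> high_risk]. Adds high_risk.
high_risk first appears in round 4.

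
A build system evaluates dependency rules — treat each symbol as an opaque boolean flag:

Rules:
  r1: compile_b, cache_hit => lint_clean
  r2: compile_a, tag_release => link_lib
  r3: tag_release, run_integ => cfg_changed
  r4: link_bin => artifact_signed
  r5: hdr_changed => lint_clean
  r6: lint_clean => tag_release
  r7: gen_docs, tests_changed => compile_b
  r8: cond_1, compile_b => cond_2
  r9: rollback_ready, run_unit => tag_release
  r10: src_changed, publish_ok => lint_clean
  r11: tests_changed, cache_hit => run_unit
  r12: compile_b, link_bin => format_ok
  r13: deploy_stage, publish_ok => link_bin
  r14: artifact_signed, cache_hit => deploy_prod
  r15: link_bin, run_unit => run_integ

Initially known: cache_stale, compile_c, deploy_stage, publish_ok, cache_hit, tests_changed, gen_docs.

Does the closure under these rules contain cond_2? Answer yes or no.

no

Round 1: r7 [gen_docs, tests_changed => compile_b]; r11 [tests_changed, cache_hit => run_unit]; r13 [deploy_stage, publish_ok => link_bin]. New: compile_b, run_unit, link_bin.
Round 2: r1 [compile_b, cache_hit => lint_clean]; r4 [link_bin => artifact_signed]; r12 [compile_b, link_bin => format_ok]; r15 [link_bin, run_unit => run_integ]. New: lint_clean, artifact_signed, format_ok, run_integ.
Round 3: r6 [lint_clean => tag_release]; r14 [artifact_signed, cache_hit => deploy_prod]. New: tag_release, deploy_prod.
Round 4: r3 [tag_release, run_integ => cfg_changed]. New: cfg_changed.
Fixed point reached. cond_2 is concluded only by r8; r8 needs cond_1 (never derived).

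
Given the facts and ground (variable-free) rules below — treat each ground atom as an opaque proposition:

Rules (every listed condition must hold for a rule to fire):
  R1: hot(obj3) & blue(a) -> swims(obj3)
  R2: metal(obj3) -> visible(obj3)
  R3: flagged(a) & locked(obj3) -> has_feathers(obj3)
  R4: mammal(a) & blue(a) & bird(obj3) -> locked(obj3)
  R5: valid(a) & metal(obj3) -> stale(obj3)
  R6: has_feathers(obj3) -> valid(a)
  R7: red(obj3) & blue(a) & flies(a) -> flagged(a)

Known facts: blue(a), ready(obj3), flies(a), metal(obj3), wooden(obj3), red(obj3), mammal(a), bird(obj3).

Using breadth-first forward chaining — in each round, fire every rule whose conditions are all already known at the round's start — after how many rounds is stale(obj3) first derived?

Round 1: R2 [metal(obj3) -> visible(obj3)]; R4 [mammal(a) & blue(a) & bird(obj3) -> locked(obj3)]; R7 [red(obj3) & blue(a) & flies(a) -> flagged(a)]. Adds visible(obj3), locked(obj3), flagged(a).
Round 2: R3 [flagged(a) & locked(obj3) -> has_feathers(obj3)]. Adds has_feathers(obj3).
Round 3: R6 [has_feathers(obj3) -> valid(a)]. Adds valid(a).
Round 4: R5 [valid(a) & metal(obj3) -> stale(obj3)]. Adds stale(obj3).
stale(obj3) first appears in round 4.

4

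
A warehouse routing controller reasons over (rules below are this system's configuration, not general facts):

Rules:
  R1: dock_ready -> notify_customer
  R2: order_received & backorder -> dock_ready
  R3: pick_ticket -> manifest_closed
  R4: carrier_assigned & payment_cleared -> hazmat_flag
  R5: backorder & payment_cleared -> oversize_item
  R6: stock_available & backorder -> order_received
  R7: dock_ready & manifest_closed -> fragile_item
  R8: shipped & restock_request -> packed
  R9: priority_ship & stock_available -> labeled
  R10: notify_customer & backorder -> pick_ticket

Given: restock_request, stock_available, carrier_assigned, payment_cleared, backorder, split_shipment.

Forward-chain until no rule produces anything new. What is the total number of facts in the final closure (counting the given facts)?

Round 1: R4 [carrier_assigned & payment_cleared -> hazmat_flag]; R5 [backorder & payment_cleared -> oversize_item]; R6 [stock_available & backorder -> order_received]. Adds hazmat_flag, oversize_item, order_received.
Round 2: R2 [order_received & backorder -> dock_ready]. Adds dock_ready.
Round 3: R1 [dock_ready -> notify_customer]. Adds notify_customer.
Round 4: R10 [notify_customer & backorder -> pick_ticket]. Adds pick_ticket.
Round 5: R3 [pick_ticket -> manifest_closed]. Adds manifest_closed.
Round 6: R7 [dock_ready & manifest_closed -> fragile_item]. Adds fragile_item.
Closure: {backorder, carrier_assigned, dock_ready, fragile_item, hazmat_flag, manifest_closed, notify_customer, order_received, oversize_item, payment_cleared, pick_ticket, restock_request, split_shipment, stock_available} — 14 facts.

14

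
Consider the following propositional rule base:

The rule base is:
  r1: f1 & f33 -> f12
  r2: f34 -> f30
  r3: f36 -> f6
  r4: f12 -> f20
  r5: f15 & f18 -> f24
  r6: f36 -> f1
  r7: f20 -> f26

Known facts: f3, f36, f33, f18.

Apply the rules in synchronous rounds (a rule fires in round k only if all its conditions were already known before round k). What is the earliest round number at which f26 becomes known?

Round 1: r3 [f36 -> f6]; r6 [f36 -> f1]. New: f6, f1.
Round 2: r1 [f1 & f33 -> f12]. New: f12.
Round 3: r4 [f12 -> f20]. New: f20.
Round 4: r7 [f20 -> f26]. New: f26.
f26 first appears in round 4.

4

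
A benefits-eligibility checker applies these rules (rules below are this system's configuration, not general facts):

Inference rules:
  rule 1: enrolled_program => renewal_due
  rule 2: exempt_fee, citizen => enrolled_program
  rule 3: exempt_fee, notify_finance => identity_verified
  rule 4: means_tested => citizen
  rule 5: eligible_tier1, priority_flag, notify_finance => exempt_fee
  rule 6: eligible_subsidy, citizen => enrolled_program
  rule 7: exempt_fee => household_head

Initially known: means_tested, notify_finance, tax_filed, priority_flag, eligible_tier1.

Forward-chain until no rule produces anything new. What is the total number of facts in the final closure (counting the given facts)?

Round 1: rule 4 [means_tested => citizen]; rule 5 [eligible_tier1, priority_flag, notify_finance => exempt_fee]. New: citizen, exempt_fee.
Round 2: rule 2 [exempt_fee, citizen => enrolled_program]; rule 3 [exempt_fee, notify_finance => identity_verified]; rule 7 [exempt_fee => household_head]. New: enrolled_program, identity_verified, household_head.
Round 3: rule 1 [enrolled_program => renewal_due]. New: renewal_due.
Closure: {citizen, eligible_tier1, enrolled_program, exempt_fee, household_head, identity_verified, means_tested, notify_finance, priority_flag, renewal_due, tax_filed} — 11 facts.

11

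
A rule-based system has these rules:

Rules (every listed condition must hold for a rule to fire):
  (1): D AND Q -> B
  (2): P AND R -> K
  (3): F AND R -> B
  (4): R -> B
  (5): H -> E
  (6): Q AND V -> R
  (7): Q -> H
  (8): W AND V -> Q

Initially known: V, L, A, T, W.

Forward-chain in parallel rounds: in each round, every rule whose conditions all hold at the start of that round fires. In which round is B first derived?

Round 1: (8) [W AND V -> Q]. Adds Q.
Round 2: (6) [Q AND V -> R]; (7) [Q -> H]. Adds R, H.
Round 3: (4) [R -> B]; (5) [H -> E]. Adds B, E.
B first appears in round 3.

3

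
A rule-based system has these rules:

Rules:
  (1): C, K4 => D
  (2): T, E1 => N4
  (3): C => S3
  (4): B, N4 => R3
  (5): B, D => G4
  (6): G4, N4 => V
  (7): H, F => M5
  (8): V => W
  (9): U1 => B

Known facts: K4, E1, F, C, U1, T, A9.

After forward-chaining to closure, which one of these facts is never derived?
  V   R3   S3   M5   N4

M5

Round 1: (1) [C, K4 => D]; (2) [T, E1 => N4]; (3) [C => S3]; (9) [U1 => B]. New: D, N4, S3, B.
Round 2: (4) [B, N4 => R3]; (5) [B, D => G4]. New: R3, G4.
Round 3: (6) [G4, N4 => V]. New: V.
Round 4: (8) [V => W]. New: W.
Derived: R3 (round 2), S3 (round 1), N4 (round 1), V (round 3). M5 never appears in any round.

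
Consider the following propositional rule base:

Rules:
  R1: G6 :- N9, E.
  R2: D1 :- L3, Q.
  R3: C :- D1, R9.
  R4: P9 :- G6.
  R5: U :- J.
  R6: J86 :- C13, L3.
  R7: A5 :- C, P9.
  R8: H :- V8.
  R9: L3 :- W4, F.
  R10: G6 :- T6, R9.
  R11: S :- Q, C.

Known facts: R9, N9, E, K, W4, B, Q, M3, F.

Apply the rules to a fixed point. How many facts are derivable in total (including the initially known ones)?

16

Round 1: R1 [G6 :- N9, E.]; R9 [L3 :- W4, F.]. New: G6, L3.
Round 2: R2 [D1 :- L3, Q.]; R4 [P9 :- G6.]. New: D1, P9.
Round 3: R3 [C :- D1, R9.]. New: C.
Round 4: R7 [A5 :- C, P9.]; R11 [S :- Q, C.]. New: A5, S.
Closure: {A5, B, C, D1, E, F, G6, K, L3, M3, N9, P9, Q, R9, S, W4} — 16 facts.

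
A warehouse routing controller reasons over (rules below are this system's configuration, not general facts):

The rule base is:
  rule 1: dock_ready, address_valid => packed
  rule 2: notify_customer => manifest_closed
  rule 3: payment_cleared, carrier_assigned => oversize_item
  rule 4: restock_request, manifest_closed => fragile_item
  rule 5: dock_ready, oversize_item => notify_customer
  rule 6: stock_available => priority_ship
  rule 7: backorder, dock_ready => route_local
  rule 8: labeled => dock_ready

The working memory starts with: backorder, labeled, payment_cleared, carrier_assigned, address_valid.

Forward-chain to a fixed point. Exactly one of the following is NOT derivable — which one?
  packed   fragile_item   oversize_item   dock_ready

Round 1 — rule 3, rule 8, derive oversize_item, dock_ready.
Round 2 — rule 1, rule 5, rule 7, derive packed, notify_customer, route_local.
Round 3 — rule 2, derive manifest_closed.
Derived: oversize_item (round 1), packed (round 2), dock_ready (round 1). fragile_item never appears in any round.

fragile_item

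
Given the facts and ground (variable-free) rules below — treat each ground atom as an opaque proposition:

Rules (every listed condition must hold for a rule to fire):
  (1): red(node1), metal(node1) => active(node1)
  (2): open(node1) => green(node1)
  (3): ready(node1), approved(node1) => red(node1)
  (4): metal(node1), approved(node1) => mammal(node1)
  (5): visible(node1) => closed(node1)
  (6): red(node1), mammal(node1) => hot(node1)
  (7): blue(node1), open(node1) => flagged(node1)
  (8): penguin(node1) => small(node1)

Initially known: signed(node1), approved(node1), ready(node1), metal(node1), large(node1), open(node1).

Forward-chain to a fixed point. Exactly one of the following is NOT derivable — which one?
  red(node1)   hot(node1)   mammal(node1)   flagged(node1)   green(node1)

[1] (2) [open(node1) => green(node1)]; (3) [ready(node1), approved(node1) => red(node1)]; (4) [metal(node1), approved(node1) => mammal(node1)]. ⇒ new: green(node1), red(node1), mammal(node1).
[2] (1) [red(node1), metal(node1) => active(node1)]; (6) [red(node1), mammal(node1) => hot(node1)]. ⇒ new: active(node1), hot(node1).
Derived: hot(node1) (round 2), green(node1) (round 1), mammal(node1) (round 1), red(node1) (round 1). flagged(node1) never appears in any round.

flagged(node1)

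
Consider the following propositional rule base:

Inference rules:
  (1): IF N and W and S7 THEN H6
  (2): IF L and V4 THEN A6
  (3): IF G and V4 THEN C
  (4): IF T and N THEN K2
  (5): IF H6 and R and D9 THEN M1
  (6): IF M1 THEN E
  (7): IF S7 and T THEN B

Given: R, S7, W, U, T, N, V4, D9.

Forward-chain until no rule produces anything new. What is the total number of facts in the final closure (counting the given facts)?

13

[1] (1) [IF N and W and S7 THEN H6]; (4) [IF T and N THEN K2]; (7) [IF S7 and T THEN B]. ⇒ new: H6, K2, B.
[2] (5) [IF H6 and R and D9 THEN M1]. ⇒ new: M1.
[3] (6) [IF M1 THEN E]. ⇒ new: E.
Closure: {B, D9, E, H6, K2, M1, N, R, S7, T, U, V4, W} — 13 facts.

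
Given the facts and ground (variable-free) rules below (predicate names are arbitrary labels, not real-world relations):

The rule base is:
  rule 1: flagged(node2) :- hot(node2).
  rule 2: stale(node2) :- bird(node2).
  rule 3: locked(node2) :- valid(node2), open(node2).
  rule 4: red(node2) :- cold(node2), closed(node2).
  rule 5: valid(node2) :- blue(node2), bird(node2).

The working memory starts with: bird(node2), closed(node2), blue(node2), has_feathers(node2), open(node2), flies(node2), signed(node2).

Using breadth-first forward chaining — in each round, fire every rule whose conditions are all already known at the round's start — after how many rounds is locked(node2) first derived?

Round 1: rule 2 [stale(node2) :- bird(node2).]; rule 5 [valid(node2) :- blue(node2), bird(node2).]. Adds stale(node2), valid(node2).
Round 2: rule 3 [locked(node2) :- valid(node2), open(node2).]. Adds locked(node2).
locked(node2) first appears in round 2.

2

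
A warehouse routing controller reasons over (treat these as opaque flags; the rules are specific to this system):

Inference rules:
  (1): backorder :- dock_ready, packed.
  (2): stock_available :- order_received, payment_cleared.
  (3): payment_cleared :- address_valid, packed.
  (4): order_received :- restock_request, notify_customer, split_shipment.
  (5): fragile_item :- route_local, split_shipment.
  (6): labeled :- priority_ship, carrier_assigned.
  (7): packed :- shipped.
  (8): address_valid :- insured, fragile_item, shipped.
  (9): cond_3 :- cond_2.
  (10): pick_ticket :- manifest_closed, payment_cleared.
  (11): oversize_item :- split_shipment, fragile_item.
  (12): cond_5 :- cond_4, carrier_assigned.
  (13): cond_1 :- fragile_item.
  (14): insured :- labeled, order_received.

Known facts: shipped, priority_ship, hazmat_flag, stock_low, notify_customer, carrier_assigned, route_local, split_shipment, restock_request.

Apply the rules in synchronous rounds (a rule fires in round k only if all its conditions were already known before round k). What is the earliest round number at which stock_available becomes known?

5

[1] (4) [order_received :- restock_request, notify_customer, split_shipment.]; (5) [fragile_item :- route_local, split_shipment.]; (6) [labeled :- priority_ship, carrier_assigned.]; (7) [packed :- shipped.]. ⇒ new: order_received, fragile_item, labeled, packed.
[2] (11) [oversize_item :- split_shipment, fragile_item.]; (13) [cond_1 :- fragile_item.]; (14) [insured :- labeled, order_received.]. ⇒ new: oversize_item, cond_1, insured.
[3] (8) [address_valid :- insured, fragile_item, shipped.]. ⇒ new: address_valid.
[4] (3) [payment_cleared :- address_valid, packed.]. ⇒ new: payment_cleared.
[5] (2) [stock_available :- order_received, payment_cleared.]. ⇒ new: stock_available.
stock_available first appears in round 5.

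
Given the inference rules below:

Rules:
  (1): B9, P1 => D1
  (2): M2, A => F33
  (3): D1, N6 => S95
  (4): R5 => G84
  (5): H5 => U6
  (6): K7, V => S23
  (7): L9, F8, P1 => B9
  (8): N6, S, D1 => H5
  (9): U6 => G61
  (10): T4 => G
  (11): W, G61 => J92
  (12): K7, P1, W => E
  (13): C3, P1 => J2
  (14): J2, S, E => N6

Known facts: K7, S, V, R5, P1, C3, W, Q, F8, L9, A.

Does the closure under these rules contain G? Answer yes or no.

[1] (4) [R5 => G84]; (6) [K7, V => S23]; (7) [L9, F8, P1 => B9]; (12) [K7, P1, W => E]; (13) [C3, P1 => J2]. ⇒ new: G84, S23, B9, E, J2.
[2] (1) [B9, P1 => D1]; (14) [J2, S, E => N6]. ⇒ new: D1, N6.
[3] (3) [D1, N6 => S95]; (8) [N6, S, D1 => H5]. ⇒ new: S95, H5.
[4] (5) [H5 => U6]. ⇒ new: U6.
[5] (9) [U6 => G61]. ⇒ new: G61.
[6] (11) [W, G61 => J92]. ⇒ new: J92.
Fixed point reached. G is concluded only by (10); (10) needs T4 (never derived).

no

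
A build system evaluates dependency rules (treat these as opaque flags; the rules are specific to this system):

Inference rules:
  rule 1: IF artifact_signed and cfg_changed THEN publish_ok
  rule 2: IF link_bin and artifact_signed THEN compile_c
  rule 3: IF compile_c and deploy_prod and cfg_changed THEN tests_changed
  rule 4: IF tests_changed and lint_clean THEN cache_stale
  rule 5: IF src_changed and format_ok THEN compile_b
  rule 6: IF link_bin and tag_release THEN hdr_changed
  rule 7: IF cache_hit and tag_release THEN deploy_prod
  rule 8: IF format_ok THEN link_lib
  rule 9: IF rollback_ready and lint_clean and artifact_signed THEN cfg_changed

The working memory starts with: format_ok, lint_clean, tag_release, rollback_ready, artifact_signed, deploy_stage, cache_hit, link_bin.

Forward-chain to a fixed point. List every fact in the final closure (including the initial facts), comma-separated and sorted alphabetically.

artifact_signed, cache_hit, cache_stale, cfg_changed, compile_c, deploy_prod, deploy_stage, format_ok, hdr_changed, link_bin, link_lib, lint_clean, publish_ok, rollback_ready, tag_release, tests_changed

Round 1: rule 2 [IF link_bin and artifact_signed THEN compile_c]; rule 6 [IF link_bin and tag_release THEN hdr_changed]; rule 7 [IF cache_hit and tag_release THEN deploy_prod]; rule 8 [IF format_ok THEN link_lib]; rule 9 [IF rollback_ready and lint_clean and artifact_signed THEN cfg_changed]. New: compile_c, hdr_changed, deploy_prod, link_lib, cfg_changed.
Round 2: rule 1 [IF artifact_signed and cfg_changed THEN publish_ok]; rule 3 [IF compile_c and deploy_prod and cfg_changed THEN tests_changed]. New: publish_ok, tests_changed.
Round 3: rule 4 [IF tests_changed and lint_clean THEN cache_stale]. New: cache_stale.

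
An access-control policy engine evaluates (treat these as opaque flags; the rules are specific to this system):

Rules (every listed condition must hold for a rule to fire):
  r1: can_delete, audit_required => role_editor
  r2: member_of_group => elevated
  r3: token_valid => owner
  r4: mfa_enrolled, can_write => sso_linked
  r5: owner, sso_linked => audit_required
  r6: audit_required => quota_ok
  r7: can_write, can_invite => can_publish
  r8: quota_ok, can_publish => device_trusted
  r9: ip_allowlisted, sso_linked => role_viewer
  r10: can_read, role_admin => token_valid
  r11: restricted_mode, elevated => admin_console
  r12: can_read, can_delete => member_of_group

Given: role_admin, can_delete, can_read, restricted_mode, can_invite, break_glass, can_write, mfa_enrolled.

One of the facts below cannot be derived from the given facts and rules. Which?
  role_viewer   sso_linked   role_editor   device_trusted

Round 1: r4 [mfa_enrolled, can_write => sso_linked]; r7 [can_write, can_invite => can_publish]; r10 [can_read, role_admin => token_valid]; r12 [can_read, can_delete => member_of_group]. New: sso_linked, can_publish, token_valid, member_of_group.
Round 2: r2 [member_of_group => elevated]; r3 [token_valid => owner]. New: elevated, owner.
Round 3: r5 [owner, sso_linked => audit_required]; r11 [restricted_mode, elevated => admin_console]. New: audit_required, admin_console.
Round 4: r1 [can_delete, audit_required => role_editor]; r6 [audit_required => quota_ok]. New: role_editor, quota_ok.
Round 5: r8 [quota_ok, can_publish => device_trusted]. New: device_trusted.
Derived: sso_linked (round 1), device_trusted (round 5), role_editor (round 4). role_viewer never appears in any round.

role_viewer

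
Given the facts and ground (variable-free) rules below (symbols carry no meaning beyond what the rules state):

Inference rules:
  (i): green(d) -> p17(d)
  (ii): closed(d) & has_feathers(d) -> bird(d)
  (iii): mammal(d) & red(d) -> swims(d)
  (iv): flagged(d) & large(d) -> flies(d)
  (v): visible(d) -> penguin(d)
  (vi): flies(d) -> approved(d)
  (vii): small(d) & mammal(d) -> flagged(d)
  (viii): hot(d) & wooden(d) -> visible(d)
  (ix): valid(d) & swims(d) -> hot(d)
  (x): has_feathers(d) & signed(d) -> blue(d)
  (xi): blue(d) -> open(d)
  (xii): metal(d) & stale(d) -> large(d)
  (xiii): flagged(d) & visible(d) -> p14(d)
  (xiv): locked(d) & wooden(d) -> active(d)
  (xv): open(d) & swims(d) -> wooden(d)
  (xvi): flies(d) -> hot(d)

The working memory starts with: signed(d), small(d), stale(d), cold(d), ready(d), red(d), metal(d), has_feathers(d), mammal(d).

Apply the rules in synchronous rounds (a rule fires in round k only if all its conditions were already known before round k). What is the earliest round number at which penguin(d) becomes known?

Round 1 fires (iii), (vii), (x), (xii), giving swims(d), flagged(d), blue(d), large(d).
Round 2 fires (iv), (xi), giving flies(d), open(d).
Round 3 fires (vi), (xv), (xvi), giving approved(d), wooden(d), hot(d).
Round 4 fires (viii), giving visible(d).
Round 5 fires (v), (xiii), giving penguin(d), p14(d).
penguin(d) first appears in round 5.

5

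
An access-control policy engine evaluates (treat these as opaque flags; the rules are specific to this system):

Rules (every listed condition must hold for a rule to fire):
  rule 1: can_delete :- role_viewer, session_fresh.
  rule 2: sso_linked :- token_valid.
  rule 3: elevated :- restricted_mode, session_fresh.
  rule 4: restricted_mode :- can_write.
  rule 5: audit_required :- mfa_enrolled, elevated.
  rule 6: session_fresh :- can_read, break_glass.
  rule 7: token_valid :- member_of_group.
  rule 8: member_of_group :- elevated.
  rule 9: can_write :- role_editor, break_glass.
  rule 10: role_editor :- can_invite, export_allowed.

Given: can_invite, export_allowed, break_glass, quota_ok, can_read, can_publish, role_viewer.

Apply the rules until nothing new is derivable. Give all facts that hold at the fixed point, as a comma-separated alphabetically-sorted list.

Round 1: rule 6 [session_fresh :- can_read, break_glass.]; rule 10 [role_editor :- can_invite, export_allowed.]. Adds session_fresh, role_editor.
Round 2: rule 1 [can_delete :- role_viewer, session_fresh.]; rule 9 [can_write :- role_editor, break_glass.]. Adds can_delete, can_write.
Round 3: rule 4 [restricted_mode :- can_write.]. Adds restricted_mode.
Round 4: rule 3 [elevated :- restricted_mode, session_fresh.]. Adds elevated.
Round 5: rule 8 [member_of_group :- elevated.]. Adds member_of_group.
Round 6: rule 7 [token_valid :- member_of_group.]. Adds token_valid.
Round 7: rule 2 [sso_linked :- token_valid.]. Adds sso_linked.

break_glass, can_delete, can_invite, can_publish, can_read, can_write, elevated, export_allowed, member_of_group, quota_ok, restricted_mode, role_editor, role_viewer, session_fresh, sso_linked, token_valid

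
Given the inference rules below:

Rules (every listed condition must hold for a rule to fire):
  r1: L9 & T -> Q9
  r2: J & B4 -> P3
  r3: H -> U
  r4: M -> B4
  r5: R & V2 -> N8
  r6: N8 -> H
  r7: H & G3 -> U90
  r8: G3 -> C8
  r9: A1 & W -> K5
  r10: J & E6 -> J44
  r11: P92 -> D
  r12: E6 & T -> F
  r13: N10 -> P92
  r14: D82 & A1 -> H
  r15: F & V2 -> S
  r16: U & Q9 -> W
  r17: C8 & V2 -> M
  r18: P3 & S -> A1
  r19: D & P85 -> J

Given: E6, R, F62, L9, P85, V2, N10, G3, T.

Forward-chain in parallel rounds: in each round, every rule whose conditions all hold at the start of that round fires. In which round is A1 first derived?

5

[1] r1 [L9 & T -> Q9]; r5 [R & V2 -> N8]; r8 [G3 -> C8]; r12 [E6 & T -> F]; r13 [N10 -> P92]. ⇒ new: Q9, N8, C8, F, P92.
[2] r6 [N8 -> H]; r11 [P92 -> D]; r15 [F & V2 -> S]; r17 [C8 & V2 -> M]. ⇒ new: H, D, S, M.
[3] r3 [H -> U]; r4 [M -> B4]; r7 [H & G3 -> U90]; r19 [D & P85 -> J]. ⇒ new: U, B4, U90, J.
[4] r2 [J & B4 -> P3]; r10 [J & E6 -> J44]; r16 [U & Q9 -> W]. ⇒ new: P3, J44, W.
[5] r18 [P3 & S -> A1]. ⇒ new: A1.
A1 first appears in round 5.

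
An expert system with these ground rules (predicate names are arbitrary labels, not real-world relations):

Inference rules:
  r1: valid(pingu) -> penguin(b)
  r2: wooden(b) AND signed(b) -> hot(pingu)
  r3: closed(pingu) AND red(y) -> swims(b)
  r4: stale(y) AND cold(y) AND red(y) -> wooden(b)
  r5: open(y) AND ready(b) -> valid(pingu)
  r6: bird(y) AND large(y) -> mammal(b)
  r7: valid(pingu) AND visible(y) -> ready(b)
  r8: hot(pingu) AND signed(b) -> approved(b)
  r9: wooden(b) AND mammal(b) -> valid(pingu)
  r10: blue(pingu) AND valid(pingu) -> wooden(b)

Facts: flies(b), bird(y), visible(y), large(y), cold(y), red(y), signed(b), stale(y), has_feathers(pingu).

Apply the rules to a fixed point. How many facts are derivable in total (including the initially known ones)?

[1] r4 [stale(y) AND cold(y) AND red(y) -> wooden(b)]; r6 [bird(y) AND large(y) -> mammal(b)]. ⇒ new: wooden(b), mammal(b).
[2] r2 [wooden(b) AND signed(b) -> hot(pingu)]; r9 [wooden(b) AND mammal(b) -> valid(pingu)]. ⇒ new: hot(pingu), valid(pingu).
[3] r1 [valid(pingu) -> penguin(b)]; r7 [valid(pingu) AND visible(y) -> ready(b)]; r8 [hot(pingu) AND signed(b) -> approved(b)]. ⇒ new: penguin(b), ready(b), approved(b).
Closure: {approved(b), bird(y), cold(y), flies(b), has_feathers(pingu), hot(pingu), large(y), mammal(b), penguin(b), ready(b), red(y), signed(b), stale(y), valid(pingu), visible(y), wooden(b)} — 16 facts.

16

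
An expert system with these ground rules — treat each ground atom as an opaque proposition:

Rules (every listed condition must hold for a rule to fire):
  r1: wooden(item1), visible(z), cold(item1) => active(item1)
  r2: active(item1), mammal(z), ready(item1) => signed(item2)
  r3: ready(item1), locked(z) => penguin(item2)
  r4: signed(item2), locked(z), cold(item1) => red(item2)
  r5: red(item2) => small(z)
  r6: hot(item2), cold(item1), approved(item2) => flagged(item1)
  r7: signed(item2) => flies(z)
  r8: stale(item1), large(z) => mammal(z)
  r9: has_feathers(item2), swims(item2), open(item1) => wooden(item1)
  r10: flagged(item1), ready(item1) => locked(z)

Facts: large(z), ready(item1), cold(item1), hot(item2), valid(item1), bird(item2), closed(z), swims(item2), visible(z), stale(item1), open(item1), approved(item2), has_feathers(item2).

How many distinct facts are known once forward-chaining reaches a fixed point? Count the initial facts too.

Round 1 fires r6, r8, r9, giving flagged(item1), mammal(z), wooden(item1).
Round 2 fires r1, r10, giving active(item1), locked(z).
Round 3 fires r2, r3, giving signed(item2), penguin(item2).
Round 4 fires r4, r7, giving red(item2), flies(z).
Round 5 fires r5, giving small(z).
Closure: {active(item1), approved(item2), bird(item2), closed(z), cold(item1), flagged(item1), flies(z), has_feathers(item2), hot(item2), large(z), locked(z), mammal(z), open(item1), penguin(item2), ready(item1), red(item2), signed(item2), small(z), stale(item1), swims(item2), valid(item1), visible(z), wooden(item1)} — 23 facts.

23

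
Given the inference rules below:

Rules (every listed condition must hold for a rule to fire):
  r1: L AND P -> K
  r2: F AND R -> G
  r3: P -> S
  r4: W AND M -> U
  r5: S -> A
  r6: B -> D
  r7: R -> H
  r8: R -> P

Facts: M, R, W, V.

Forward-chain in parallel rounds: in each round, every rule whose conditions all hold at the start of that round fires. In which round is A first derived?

Round 1 — r4, r7, r8, derive U, H, P.
Round 2 — r3, derive S.
Round 3 — r5, derive A.
A first appears in round 3.

3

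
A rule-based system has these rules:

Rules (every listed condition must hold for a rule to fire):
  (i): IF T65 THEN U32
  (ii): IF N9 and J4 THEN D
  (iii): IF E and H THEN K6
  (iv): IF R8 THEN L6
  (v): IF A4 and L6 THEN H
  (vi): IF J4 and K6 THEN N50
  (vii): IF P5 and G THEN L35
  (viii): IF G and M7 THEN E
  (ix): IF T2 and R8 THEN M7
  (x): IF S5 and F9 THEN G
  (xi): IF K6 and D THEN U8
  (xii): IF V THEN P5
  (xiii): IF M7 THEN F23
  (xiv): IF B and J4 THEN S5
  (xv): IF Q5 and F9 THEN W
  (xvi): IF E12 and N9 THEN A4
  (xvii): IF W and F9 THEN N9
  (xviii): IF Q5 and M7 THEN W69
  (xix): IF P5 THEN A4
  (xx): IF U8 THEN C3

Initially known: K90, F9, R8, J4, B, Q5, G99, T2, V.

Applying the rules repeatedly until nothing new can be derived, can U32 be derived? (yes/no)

no

Round 1 fires (iv), (ix), (xii), (xiv), (xv), giving L6, M7, P5, S5, W.
Round 2 fires (x), (xiii), (xvii), (xviii), (xix), giving G, F23, N9, W69, A4.
Round 3 fires (ii), (v), (vii), (viii), giving D, H, L35, E.
Round 4 fires (iii), giving K6.
Round 5 fires (vi), (xi), giving N50, U8.
Round 6 fires (xx), giving C3.
Fixed point reached. U32 is concluded only by (i); (i) needs T65 (never derived).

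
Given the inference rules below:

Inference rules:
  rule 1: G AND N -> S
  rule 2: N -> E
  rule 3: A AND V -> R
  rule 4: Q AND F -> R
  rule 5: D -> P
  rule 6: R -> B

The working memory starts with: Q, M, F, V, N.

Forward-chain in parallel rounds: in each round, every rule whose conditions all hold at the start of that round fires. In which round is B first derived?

Round 1: rule 2 [N -> E]; rule 4 [Q AND F -> R]. New: E, R.
Round 2: rule 6 [R -> B]. New: B.
B first appears in round 2.

2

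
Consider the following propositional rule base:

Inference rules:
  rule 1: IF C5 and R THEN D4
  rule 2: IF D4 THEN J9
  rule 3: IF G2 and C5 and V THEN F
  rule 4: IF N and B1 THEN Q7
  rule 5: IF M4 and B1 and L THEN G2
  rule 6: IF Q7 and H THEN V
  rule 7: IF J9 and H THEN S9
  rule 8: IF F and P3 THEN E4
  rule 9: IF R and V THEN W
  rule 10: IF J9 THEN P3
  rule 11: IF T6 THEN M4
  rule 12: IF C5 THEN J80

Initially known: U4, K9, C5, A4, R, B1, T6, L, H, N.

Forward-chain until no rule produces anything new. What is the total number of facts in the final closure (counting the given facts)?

Round 1: rule 1 [IF C5 and R THEN D4]; rule 4 [IF N and B1 THEN Q7]; rule 11 [IF T6 THEN M4]; rule 12 [IF C5 THEN J80]. Adds D4, Q7, M4, J80.
Round 2: rule 2 [IF D4 THEN J9]; rule 5 [IF M4 and B1 and L THEN G2]; rule 6 [IF Q7 and H THEN V]. Adds J9, G2, V.
Round 3: rule 3 [IF G2 and C5 and V THEN F]; rule 7 [IF J9 and H THEN S9]; rule 9 [IF R and V THEN W]; rule 10 [IF J9 THEN P3]. Adds F, S9, W, P3.
Round 4: rule 8 [IF F and P3 THEN E4]. Adds E4.
Closure: {A4, B1, C5, D4, E4, F, G2, H, J80, J9, K9, L, M4, N, P3, Q7, R, S9, T6, U4, V, W} — 22 facts.

22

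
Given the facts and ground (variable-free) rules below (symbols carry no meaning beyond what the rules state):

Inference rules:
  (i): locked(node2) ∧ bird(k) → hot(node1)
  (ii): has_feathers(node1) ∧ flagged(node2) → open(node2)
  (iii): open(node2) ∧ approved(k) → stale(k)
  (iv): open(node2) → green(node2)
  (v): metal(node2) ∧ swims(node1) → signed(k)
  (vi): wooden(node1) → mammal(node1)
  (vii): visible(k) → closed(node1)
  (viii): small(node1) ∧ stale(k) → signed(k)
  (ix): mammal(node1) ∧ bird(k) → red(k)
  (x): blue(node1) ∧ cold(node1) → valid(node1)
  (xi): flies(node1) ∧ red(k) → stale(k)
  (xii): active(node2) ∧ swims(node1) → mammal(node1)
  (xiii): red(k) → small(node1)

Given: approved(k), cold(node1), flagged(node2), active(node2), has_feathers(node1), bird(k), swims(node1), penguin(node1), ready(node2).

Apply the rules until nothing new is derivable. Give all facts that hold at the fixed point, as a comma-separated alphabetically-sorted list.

Round 1 fires (ii), (xii), giving open(node2), mammal(node1).
Round 2 fires (iii), (iv), (ix), giving stale(k), green(node2), red(k).
Round 3 fires (xiii), giving small(node1).
Round 4 fires (viii), giving signed(k).

active(node2), approved(k), bird(k), cold(node1), flagged(node2), green(node2), has_feathers(node1), mammal(node1), open(node2), penguin(node1), ready(node2), red(k), signed(k), small(node1), stale(k), swims(node1)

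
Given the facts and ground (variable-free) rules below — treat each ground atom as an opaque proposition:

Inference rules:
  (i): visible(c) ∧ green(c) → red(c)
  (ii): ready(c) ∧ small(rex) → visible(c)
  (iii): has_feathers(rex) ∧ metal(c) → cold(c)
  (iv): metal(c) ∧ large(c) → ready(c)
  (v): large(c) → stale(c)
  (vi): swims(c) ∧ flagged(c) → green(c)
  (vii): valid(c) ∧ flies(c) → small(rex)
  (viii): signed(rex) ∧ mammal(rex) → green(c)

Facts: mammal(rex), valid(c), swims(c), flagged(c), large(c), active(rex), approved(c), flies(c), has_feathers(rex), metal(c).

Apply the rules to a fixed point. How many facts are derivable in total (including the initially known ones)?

Round 1: (iii) [has_feathers(rex) ∧ metal(c) → cold(c)]; (iv) [metal(c) ∧ large(c) → ready(c)]; (v) [large(c) → stale(c)]; (vi) [swims(c) ∧ flagged(c) → green(c)]; (vii) [valid(c) ∧ flies(c) → small(rex)]. Adds cold(c), ready(c), stale(c), green(c), small(rex).
Round 2: (ii) [ready(c) ∧ small(rex) → visible(c)]. Adds visible(c).
Round 3: (i) [visible(c) ∧ green(c) → red(c)]. Adds red(c).
Closure: {active(rex), approved(c), cold(c), flagged(c), flies(c), green(c), has_feathers(rex), large(c), mammal(rex), metal(c), ready(c), red(c), small(rex), stale(c), swims(c), valid(c), visible(c)} — 17 facts.

17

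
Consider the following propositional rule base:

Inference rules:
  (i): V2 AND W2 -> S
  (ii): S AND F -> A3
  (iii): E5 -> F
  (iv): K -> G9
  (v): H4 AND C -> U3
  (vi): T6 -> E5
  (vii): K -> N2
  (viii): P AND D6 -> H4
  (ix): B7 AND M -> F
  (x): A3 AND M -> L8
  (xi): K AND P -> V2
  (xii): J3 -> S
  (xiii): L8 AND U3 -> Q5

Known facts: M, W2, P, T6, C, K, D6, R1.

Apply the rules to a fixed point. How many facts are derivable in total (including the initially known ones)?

19

Round 1: (iv) [K -> G9]; (vi) [T6 -> E5]; (vii) [K -> N2]; (viii) [P AND D6 -> H4]; (xi) [K AND P -> V2]. New: G9, E5, N2, H4, V2.
Round 2: (i) [V2 AND W2 -> S]; (iii) [E5 -> F]; (v) [H4 AND C -> U3]. New: S, F, U3.
Round 3: (ii) [S AND F -> A3]. New: A3.
Round 4: (x) [A3 AND M -> L8]. New: L8.
Round 5: (xiii) [L8 AND U3 -> Q5]. New: Q5.
Closure: {A3, C, D6, E5, F, G9, H4, K, L8, M, N2, P, Q5, R1, S, T6, U3, V2, W2} — 19 facts.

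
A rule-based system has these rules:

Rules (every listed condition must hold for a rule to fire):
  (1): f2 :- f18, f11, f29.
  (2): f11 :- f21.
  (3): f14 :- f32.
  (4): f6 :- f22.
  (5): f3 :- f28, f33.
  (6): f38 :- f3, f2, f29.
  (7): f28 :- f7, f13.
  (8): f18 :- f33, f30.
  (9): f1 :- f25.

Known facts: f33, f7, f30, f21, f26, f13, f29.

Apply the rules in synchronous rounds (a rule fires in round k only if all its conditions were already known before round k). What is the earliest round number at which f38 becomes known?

Round 1 — (2), (7), (8), derive f11, f28, f18.
Round 2 — (1), (5), derive f2, f3.
Round 3 — (6), derive f38.
f38 first appears in round 3.

3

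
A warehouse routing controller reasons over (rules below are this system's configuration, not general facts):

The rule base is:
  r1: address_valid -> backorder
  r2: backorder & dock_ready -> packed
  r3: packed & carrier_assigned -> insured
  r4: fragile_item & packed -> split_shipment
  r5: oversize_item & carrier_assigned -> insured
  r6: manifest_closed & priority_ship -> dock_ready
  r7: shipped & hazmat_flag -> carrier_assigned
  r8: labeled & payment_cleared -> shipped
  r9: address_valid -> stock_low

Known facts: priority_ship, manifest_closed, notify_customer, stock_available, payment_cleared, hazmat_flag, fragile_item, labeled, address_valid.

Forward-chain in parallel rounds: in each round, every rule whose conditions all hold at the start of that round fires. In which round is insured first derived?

3

Round 1 fires r1, r6, r8, r9, giving backorder, dock_ready, shipped, stock_low.
Round 2 fires r2, r7, giving packed, carrier_assigned.
Round 3 fires r3, r4, giving insured, split_shipment.
insured first appears in round 3.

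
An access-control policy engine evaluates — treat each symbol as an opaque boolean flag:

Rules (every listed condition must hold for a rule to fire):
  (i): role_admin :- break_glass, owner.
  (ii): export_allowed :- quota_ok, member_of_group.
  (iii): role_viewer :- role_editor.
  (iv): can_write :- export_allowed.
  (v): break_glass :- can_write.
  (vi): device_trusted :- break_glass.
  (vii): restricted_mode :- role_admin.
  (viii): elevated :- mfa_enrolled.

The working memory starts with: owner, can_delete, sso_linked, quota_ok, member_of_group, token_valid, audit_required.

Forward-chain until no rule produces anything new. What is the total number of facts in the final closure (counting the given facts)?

13

Round 1: (ii) [export_allowed :- quota_ok, member_of_group.]. New: export_allowed.
Round 2: (iv) [can_write :- export_allowed.]. New: can_write.
Round 3: (v) [break_glass :- can_write.]. New: break_glass.
Round 4: (i) [role_admin :- break_glass, owner.]; (vi) [device_trusted :- break_glass.]. New: role_admin, device_trusted.
Round 5: (vii) [restricted_mode :- role_admin.]. New: restricted_mode.
Closure: {audit_required, break_glass, can_delete, can_write, device_trusted, export_allowed, member_of_group, owner, quota_ok, restricted_mode, role_admin, sso_linked, token_valid} — 13 facts.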